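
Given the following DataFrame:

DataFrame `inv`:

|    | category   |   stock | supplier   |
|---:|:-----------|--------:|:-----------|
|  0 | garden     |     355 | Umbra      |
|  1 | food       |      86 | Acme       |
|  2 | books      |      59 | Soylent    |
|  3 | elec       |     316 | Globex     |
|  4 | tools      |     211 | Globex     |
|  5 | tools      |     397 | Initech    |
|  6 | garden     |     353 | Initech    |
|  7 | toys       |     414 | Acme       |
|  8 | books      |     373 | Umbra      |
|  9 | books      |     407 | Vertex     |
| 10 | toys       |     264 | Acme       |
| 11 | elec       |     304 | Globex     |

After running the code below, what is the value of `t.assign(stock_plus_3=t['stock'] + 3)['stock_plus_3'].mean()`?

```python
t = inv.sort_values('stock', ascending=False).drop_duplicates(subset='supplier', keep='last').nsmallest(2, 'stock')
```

75.5

sort by stock descending:
   category  stock supplier
7      toys    414     Acme
9     books    407   Vertex
5     tools    397  Initech
8     books    373    Umbra
0    garden    355    Umbra
6    garden    353  Initech
3      elec    316   Globex
11     elec    304   Globex
10     toys    264     Acme
4     tools    211   Globex
1      food     86     Acme
2     books     59  Soylent
drop duplicate supplier (keep=last):
  category  stock supplier
9    books    407   Vertex
0   garden    355    Umbra
6   garden    353  Initech
4    tools    211   Globex
1     food     86     Acme
2    books     59  Soylent
take 2 rows with smallest stock:
  category  stock supplier
2    books     59  Soylent
1     food     86     Acme
add column stock_plus_3 = t['stock'] + 3:
  category  stock supplier  stock_plus_3
2    books     59  Soylent            62
1     food     86     Acme            89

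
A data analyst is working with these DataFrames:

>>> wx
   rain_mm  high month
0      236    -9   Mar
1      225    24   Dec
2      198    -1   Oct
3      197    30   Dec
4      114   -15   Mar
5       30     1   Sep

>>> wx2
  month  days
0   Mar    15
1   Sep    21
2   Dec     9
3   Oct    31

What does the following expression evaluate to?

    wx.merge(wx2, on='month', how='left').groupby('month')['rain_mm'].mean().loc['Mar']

merge on 'month' (how='left') → 6 rows:
   rain_mm  high month  days
0      236    -9   Mar    15
1      225    24   Dec     9
2      198    -1   Oct    31
3      197    30   Dec     9
4      114   -15   Mar    15
5       30     1   Sep    21
group by month, mean of rain_mm:
month
Dec    211.0
Mar    175.0
Oct    198.0
Sep     30.0
Name: rain_mm, dtype: float64
Hence 175.0.

175.0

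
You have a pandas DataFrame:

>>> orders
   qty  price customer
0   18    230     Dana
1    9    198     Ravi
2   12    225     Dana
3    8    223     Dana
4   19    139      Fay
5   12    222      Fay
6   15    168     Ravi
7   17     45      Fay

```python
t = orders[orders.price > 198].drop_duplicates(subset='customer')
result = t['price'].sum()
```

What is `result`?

filter rows where price > 198:
   qty  price customer
0   18    230     Dana
2   12    225     Dana
3    8    223     Dana
5   12    222      Fay
drop duplicate customer (keep=first):
   qty  price customer
0   18    230     Dana
5   12    222      Fay
Then the sum of column 'price': 452

452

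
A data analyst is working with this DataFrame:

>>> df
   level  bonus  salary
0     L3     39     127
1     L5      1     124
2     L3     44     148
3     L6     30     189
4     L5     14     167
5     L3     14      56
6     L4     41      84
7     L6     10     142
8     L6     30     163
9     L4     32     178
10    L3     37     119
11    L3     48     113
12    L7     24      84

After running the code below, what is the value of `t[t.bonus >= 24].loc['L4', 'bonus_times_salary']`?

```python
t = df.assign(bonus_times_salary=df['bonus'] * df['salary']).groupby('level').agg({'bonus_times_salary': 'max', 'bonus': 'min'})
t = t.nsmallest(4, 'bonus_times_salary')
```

5696

add column bonus_times_salary = df['bonus'] * df['salary']:
   level  bonus  salary  bonus_times_salary
0     L3     39     127                4953
1     L5      1     124                 124
2     L3     44     148                6512
3     L6     30     189                5670
4     L5     14     167                2338
5     L3     14      56                 784
6     L4     41      84                3444
7     L6     10     142                1420
8     L6     30     163                4890
9     L4     32     178                5696
10    L3     37     119                4403
11    L3     48     113                5424
12    L7     24      84                2016
group by level: max(bonus_times_salary), min(bonus):
       bonus_times_salary  bonus
level                           
L3                   6512     14
L4                   5696     32
L5                   2338      1
L6                   5670     10
L7                   2016     24
take 4 rows with smallest bonus_times_salary:
       bonus_times_salary  bonus
level                           
L7                   2016     24
L5                   2338      1
L6                   5670     10
L4                   5696     32
filter rows where bonus >= 24:
       bonus_times_salary  bonus
level                           
L7                   2016     24
L4                   5696     32
Taking the value at row 'L4', column 'bonus_times_salary' gives 5696.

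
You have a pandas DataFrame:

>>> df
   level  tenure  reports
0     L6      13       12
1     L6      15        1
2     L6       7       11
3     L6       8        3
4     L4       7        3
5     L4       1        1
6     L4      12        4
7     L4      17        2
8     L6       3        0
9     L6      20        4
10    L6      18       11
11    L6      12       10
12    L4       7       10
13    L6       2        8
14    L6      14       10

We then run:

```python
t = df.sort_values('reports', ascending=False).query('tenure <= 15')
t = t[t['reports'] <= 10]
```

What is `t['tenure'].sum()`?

sort by reports descending:
   level  tenure  reports
0     L6      13       12
2     L6       7       11
10    L6      18       11
11    L6      12       10
12    L4       7       10
14    L6      14       10
13    L6       2        8
6     L4      12        4
9     L6      20        4
3     L6       8        3
4     L4       7        3
7     L4      17        2
1     L6      15        1
5     L4       1        1
8     L6       3        0
filter rows where tenure <= 15:
   level  tenure  reports
0     L6      13       12
2     L6       7       11
11    L6      12       10
12    L4       7       10
14    L6      14       10
13    L6       2        8
6     L4      12        4
3     L6       8        3
4     L4       7        3
1     L6      15        1
5     L4       1        1
8     L6       3        0
filter rows where reports <= 10:
   level  tenure  reports
11    L6      12       10
12    L4       7       10
14    L6      14       10
13    L6       2        8
6     L4      12        4
3     L6       8        3
4     L4       7        3
1     L6      15        1
5     L4       1        1
8     L6       3        0

81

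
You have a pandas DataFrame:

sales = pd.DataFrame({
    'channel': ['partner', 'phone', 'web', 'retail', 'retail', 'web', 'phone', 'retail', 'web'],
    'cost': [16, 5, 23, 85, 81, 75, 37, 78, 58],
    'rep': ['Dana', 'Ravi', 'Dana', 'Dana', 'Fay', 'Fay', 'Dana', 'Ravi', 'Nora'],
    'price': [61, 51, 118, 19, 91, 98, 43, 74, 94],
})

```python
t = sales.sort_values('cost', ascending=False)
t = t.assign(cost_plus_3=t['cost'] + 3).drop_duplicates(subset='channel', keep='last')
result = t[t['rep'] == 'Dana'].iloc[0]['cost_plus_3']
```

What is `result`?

sort by cost descending:
   channel  cost   rep  price
3   retail    85  Dana     19
4   retail    81   Fay     91
7   retail    78  Ravi     74
5      web    75   Fay     98
8      web    58  Nora     94
6    phone    37  Dana     43
2      web    23  Dana    118
0  partner    16  Dana     61
1    phone     5  Ravi     51
add column cost_plus_3 = t['cost'] + 3:
   channel  cost   rep  price  cost_plus_3
3   retail    85  Dana     19           88
4   retail    81   Fay     91           84
7   retail    78  Ravi     74           81
5      web    75   Fay     98           78
8      web    58  Nora     94           61
6    phone    37  Dana     43           40
2      web    23  Dana    118           26
0  partner    16  Dana     61           19
1    phone     5  Ravi     51            8
drop duplicate channel (keep=last):
   channel  cost   rep  price  cost_plus_3
7   retail    78  Ravi     74           81
2      web    23  Dana    118           26
0  partner    16  Dana     61           19
1    phone     5  Ravi     51            8
filter rows where rep == 'Dana':
   channel  cost   rep  price  cost_plus_3
2      web    23  Dana    118           26
0  partner    16  Dana     61           19
Then the value at position 0, column 'cost_plus_3': 26

26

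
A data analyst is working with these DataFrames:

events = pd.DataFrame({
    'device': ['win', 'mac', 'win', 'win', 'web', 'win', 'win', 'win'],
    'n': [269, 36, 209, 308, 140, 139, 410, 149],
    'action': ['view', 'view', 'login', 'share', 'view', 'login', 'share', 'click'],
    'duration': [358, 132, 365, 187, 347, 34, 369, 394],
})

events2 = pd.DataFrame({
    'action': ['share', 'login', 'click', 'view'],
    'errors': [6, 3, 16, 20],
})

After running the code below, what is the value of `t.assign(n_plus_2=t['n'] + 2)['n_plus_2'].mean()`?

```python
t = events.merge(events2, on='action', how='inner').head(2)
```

merge on 'action' (how='inner') → 8 rows:
  device    n action  duration  errors
0    win  269   view       358      20
1    mac   36   view       132      20
2    win  209  login       365       3
3    win  308  share       187       6
4    web  140   view       347      20
5    win  139  login        34       3
6    win  410  share       369       6
7    win  149  click       394      16
take first 2 rows:
  device    n action  duration  errors
0    win  269   view       358      20
1    mac   36   view       132      20
add column n_plus_2 = t['n'] + 2:
  device    n action  duration  errors  n_plus_2
0    win  269   view       358      20       271
1    mac   36   view       132      20        38

154.5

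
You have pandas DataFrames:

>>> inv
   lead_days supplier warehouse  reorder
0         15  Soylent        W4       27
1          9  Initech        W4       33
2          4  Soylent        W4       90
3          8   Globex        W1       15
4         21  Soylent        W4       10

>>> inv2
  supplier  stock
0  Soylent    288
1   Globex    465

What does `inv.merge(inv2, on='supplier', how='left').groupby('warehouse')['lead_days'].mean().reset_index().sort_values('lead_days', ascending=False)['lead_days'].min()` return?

merge on 'supplier' (how='left') → 5 rows:
   lead_days supplier warehouse  reorder  stock
0         15  Soylent        W4       27  288.0
1          9  Initech        W4       33    NaN
2          4  Soylent        W4       90  288.0
3          8   Globex        W1       15  465.0
4         21  Soylent        W4       10  288.0
group by warehouse, mean of lead_days:
warehouse
W1     8.00
W4    12.25
Name: lead_days, dtype: float64
reset_index():
  warehouse  lead_days
0        W1       8.00
1        W4      12.25
sort by lead_days descending:
  warehouse  lead_days
1        W4      12.25
0        W1       8.00

8.0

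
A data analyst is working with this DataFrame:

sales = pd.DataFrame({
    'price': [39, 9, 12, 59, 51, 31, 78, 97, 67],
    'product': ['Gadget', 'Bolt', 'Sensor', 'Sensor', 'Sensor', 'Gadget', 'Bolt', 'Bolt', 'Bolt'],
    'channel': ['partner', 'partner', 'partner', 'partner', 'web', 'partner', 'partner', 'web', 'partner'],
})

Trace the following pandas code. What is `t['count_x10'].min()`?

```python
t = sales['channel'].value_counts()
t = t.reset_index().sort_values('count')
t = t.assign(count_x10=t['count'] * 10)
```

20

value_counts of channel:
channel
partner    7
web        2
Name: count, dtype: int64
reset_index():
   channel  count
0  partner      7
1      web      2
sort by count:
   channel  count
1      web      2
0  partner      7
add column count_x10 = t['count'] * 10:
   channel  count  count_x10
1      web      2         20
0  partner      7         70
min of column 'count_x10' → 20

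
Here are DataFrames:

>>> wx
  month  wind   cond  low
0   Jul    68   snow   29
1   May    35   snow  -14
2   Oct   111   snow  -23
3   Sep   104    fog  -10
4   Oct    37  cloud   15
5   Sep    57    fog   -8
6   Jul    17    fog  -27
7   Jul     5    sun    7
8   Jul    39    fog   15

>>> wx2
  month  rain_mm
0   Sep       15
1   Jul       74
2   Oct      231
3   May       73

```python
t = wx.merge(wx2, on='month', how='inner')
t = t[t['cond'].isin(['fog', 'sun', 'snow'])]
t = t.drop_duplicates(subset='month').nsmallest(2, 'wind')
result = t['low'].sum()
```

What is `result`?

15

merge on 'month' (how='inner') → 9 rows:
  month  wind   cond  low  rain_mm
0   Jul    68   snow   29       74
1   May    35   snow  -14       73
2   Oct   111   snow  -23      231
3   Sep   104    fog  -10       15
4   Oct    37  cloud   15      231
5   Sep    57    fog   -8       15
6   Jul    17    fog  -27       74
7   Jul     5    sun    7       74
8   Jul    39    fog   15       74
filter rows where cond in ['fog', 'sun', 'snow']:
  month  wind  cond  low  rain_mm
0   Jul    68  snow   29       74
1   May    35  snow  -14       73
2   Oct   111  snow  -23      231
3   Sep   104   fog  -10       15
5   Sep    57   fog   -8       15
6   Jul    17   fog  -27       74
7   Jul     5   sun    7       74
8   Jul    39   fog   15       74
drop duplicate month (keep=first):
  month  wind  cond  low  rain_mm
0   Jul    68  snow   29       74
1   May    35  snow  -14       73
2   Oct   111  snow  -23      231
3   Sep   104   fog  -10       15
take 2 rows with smallest wind:
  month  wind  cond  low  rain_mm
1   May    35  snow  -14       73
0   Jul    68  snow   29       74
Taking the sum of column 'low' gives 15.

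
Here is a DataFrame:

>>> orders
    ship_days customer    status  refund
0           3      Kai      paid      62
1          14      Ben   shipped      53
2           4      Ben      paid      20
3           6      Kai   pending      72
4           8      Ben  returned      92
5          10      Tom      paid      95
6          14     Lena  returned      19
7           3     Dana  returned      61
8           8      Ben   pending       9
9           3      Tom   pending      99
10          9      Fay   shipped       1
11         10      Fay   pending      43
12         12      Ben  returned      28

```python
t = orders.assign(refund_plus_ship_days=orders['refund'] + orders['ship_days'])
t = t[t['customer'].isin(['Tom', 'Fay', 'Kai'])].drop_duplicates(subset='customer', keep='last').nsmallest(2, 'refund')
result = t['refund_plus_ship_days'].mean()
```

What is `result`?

65.5

add column refund_plus_ship_days = orders['refund'] + orders['ship_days']:
    ship_days customer    status  refund  refund_plus_ship_days
0           3      Kai      paid      62                     65
1          14      Ben   shipped      53                     67
2           4      Ben      paid      20                     24
3           6      Kai   pending      72                     78
4           8      Ben  returned      92                    100
5          10      Tom      paid      95                    105
6          14     Lena  returned      19                     33
7           3     Dana  returned      61                     64
8           8      Ben   pending       9                     17
9           3      Tom   pending      99                    102
10          9      Fay   shipped       1                     10
11         10      Fay   pending      43                     53
12         12      Ben  returned      28                     40
filter rows where customer in ['Tom', 'Fay', 'Kai']:
    ship_days customer   status  refund  refund_plus_ship_days
0           3      Kai     paid      62                     65
3           6      Kai  pending      72                     78
5          10      Tom     paid      95                    105
9           3      Tom  pending      99                    102
10          9      Fay  shipped       1                     10
11         10      Fay  pending      43                     53
drop duplicate customer (keep=last):
    ship_days customer   status  refund  refund_plus_ship_days
3           6      Kai  pending      72                     78
9           3      Tom  pending      99                    102
11         10      Fay  pending      43                     53
take 2 rows with smallest refund:
    ship_days customer   status  refund  refund_plus_ship_days
11         10      Fay  pending      43                     53
3           6      Kai  pending      72                     78
Taking the mean of column 'refund_plus_ship_days' gives 65.5.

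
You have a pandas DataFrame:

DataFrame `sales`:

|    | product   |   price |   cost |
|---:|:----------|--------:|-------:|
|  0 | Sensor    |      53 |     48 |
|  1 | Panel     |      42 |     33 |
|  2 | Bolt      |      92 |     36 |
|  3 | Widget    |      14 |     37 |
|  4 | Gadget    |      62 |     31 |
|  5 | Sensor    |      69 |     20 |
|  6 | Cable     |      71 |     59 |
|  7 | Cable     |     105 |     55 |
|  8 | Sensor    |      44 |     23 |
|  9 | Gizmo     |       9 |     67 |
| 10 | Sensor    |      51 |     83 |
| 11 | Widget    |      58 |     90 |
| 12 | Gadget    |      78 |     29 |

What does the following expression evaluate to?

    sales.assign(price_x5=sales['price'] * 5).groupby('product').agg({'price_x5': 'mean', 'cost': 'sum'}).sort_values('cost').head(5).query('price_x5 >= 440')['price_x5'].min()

add column price_x5 = sales['price'] * 5:
   product  price  cost  price_x5
0   Sensor     53    48       265
1    Panel     42    33       210
2     Bolt     92    36       460
3   Widget     14    37        70
4   Gadget     62    31       310
5   Sensor     69    20       345
6    Cable     71    59       355
7    Cable    105    55       525
8   Sensor     44    23       220
9    Gizmo      9    67        45
10  Sensor     51    83       255
11  Widget     58    90       290
12  Gadget     78    29       390
group by product: mean(price_x5), sum(cost):
         price_x5  cost
product                
Bolt       460.00    36
Cable      440.00   114
Gadget     350.00    60
Gizmo       45.00    67
Panel      210.00    33
Sensor     271.25   174
Widget     180.00   127
sort by cost:
         price_x5  cost
product                
Panel      210.00    33
Bolt       460.00    36
Gadget     350.00    60
Gizmo       45.00    67
Cable      440.00   114
Widget     180.00   127
Sensor     271.25   174
take first 5 rows:
         price_x5  cost
product                
Panel       210.0    33
Bolt        460.0    36
Gadget      350.0    60
Gizmo        45.0    67
Cable       440.0   114
filter rows where price_x5 >= 440:
         price_x5  cost
product                
Bolt        460.0    36
Cable       440.0   114

440.0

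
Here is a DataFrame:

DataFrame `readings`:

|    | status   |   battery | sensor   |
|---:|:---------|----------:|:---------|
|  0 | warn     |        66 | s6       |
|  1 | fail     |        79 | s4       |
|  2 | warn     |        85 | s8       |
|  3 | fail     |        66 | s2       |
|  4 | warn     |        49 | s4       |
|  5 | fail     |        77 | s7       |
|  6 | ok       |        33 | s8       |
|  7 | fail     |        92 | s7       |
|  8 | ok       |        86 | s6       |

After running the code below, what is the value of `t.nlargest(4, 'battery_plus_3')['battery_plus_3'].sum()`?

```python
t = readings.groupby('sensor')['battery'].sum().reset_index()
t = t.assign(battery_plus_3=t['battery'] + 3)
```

group by sensor, sum of battery:
sensor
s2     66
s4    128
s6    152
s7    169
s8    118
Name: battery, dtype: int64
reset_index():
  sensor  battery
0     s2       66
1     s4      128
2     s6      152
3     s7      169
4     s8      118
add column battery_plus_3 = t['battery'] + 3:
  sensor  battery  battery_plus_3
0     s2       66              69
1     s4      128             131
2     s6      152             155
3     s7      169             172
4     s8      118             121
take 4 rows with largest battery_plus_3:
  sensor  battery  battery_plus_3
3     s7      169             172
2     s6      152             155
1     s4      128             131
4     s8      118             121

579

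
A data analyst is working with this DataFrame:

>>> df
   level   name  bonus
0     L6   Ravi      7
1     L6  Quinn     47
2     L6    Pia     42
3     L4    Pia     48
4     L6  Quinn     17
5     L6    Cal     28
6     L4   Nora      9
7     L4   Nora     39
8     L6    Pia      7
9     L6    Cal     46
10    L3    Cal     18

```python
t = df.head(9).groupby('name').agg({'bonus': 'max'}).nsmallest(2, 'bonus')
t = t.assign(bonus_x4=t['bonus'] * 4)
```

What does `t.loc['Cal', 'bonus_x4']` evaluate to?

take first 9 rows:
  level   name  bonus
0    L6   Ravi      7
1    L6  Quinn     47
2    L6    Pia     42
3    L4    Pia     48
4    L6  Quinn     17
5    L6    Cal     28
6    L4   Nora      9
7    L4   Nora     39
8    L6    Pia      7
group by name, max of bonus:
       bonus
name        
Cal       28
Nora      39
Pia       48
Quinn     47
Ravi       7
take 2 rows with smallest bonus:
      bonus
name       
Ravi      7
Cal      28
add column bonus_x4 = t['bonus'] * 4:
      bonus  bonus_x4
name                 
Ravi      7        28
Cal      28       112

112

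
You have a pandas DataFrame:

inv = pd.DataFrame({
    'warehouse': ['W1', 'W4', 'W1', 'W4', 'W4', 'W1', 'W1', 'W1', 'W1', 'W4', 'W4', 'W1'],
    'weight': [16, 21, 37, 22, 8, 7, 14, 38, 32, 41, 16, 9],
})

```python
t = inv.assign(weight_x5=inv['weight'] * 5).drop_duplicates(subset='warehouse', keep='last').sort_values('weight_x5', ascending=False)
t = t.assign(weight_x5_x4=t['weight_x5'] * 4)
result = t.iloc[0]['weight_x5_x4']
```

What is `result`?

add column weight_x5 = inv['weight'] * 5:
   warehouse  weight  weight_x5
0         W1      16         80
1         W4      21        105
2         W1      37        185
3         W4      22        110
4         W4       8         40
5         W1       7         35
6         W1      14         70
7         W1      38        190
8         W1      32        160
9         W4      41        205
10        W4      16         80
11        W1       9         45
drop duplicate warehouse (keep=last):
   warehouse  weight  weight_x5
10        W4      16         80
11        W1       9         45
sort by weight_x5 descending:
   warehouse  weight  weight_x5
10        W4      16         80
11        W1       9         45
add column weight_x5_x4 = t['weight_x5'] * 4:
   warehouse  weight  weight_x5  weight_x5_x4
10        W4      16         80           320
11        W1       9         45           180
Finally, value at position 0, column 'weight_x5_x4' = 320.

320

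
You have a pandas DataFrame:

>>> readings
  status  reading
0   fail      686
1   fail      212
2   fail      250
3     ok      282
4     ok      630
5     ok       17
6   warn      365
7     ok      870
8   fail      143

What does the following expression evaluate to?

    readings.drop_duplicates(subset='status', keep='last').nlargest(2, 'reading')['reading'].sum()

1235

drop duplicate status (keep=last):
  status  reading
6   warn      365
7     ok      870
8   fail      143
take 2 rows with largest reading:
  status  reading
7     ok      870
6   warn      365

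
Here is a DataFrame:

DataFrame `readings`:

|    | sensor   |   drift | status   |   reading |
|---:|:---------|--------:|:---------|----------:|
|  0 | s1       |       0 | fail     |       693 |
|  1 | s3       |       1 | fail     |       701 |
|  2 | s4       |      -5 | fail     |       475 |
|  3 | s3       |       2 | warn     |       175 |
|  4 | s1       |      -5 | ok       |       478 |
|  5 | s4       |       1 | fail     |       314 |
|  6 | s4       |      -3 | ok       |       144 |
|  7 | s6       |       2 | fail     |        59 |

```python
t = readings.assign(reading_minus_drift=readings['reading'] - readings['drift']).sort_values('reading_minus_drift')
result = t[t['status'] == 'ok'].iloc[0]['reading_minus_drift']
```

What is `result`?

147

add column reading_minus_drift = readings['reading'] - readings['drift']:
  sensor  drift status  reading  reading_minus_drift
0     s1      0   fail      693                  693
1     s3      1   fail      701                  700
2     s4     -5   fail      475                  480
3     s3      2   warn      175                  173
4     s1     -5     ok      478                  483
5     s4      1   fail      314                  313
6     s4     -3     ok      144                  147
7     s6      2   fail       59                   57
sort by reading_minus_drift:
  sensor  drift status  reading  reading_minus_drift
7     s6      2   fail       59                   57
6     s4     -3     ok      144                  147
3     s3      2   warn      175                  173
5     s4      1   fail      314                  313
2     s4     -5   fail      475                  480
4     s1     -5     ok      478                  483
0     s1      0   fail      693                  693
1     s3      1   fail      701                  700
filter rows where status == 'ok':
  sensor  drift status  reading  reading_minus_drift
6     s4     -3     ok      144                  147
4     s1     -5     ok      478                  483
Reading off the value at position 0, column 'reading_minus_drift', we get 147.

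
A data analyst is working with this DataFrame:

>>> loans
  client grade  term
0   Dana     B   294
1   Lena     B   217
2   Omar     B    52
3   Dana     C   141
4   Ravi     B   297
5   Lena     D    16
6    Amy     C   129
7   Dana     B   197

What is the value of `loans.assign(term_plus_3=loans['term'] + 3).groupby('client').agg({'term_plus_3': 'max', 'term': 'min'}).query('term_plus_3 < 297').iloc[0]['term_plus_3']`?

add column term_plus_3 = loans['term'] + 3:
  client grade  term  term_plus_3
0   Dana     B   294          297
1   Lena     B   217          220
2   Omar     B    52           55
3   Dana     C   141          144
4   Ravi     B   297          300
5   Lena     D    16           19
6    Amy     C   129          132
7   Dana     B   197          200
group by client: max(term_plus_3), min(term):
        term_plus_3  term
client                   
Amy             132   129
Dana            297   141
Lena            220    16
Omar             55    52
Ravi            300   297
filter rows where term_plus_3 < 297:
        term_plus_3  term
client                   
Amy             132   129
Lena            220    16
Omar             55    52
Finally, value at position 0, column 'term_plus_3' = 132.

132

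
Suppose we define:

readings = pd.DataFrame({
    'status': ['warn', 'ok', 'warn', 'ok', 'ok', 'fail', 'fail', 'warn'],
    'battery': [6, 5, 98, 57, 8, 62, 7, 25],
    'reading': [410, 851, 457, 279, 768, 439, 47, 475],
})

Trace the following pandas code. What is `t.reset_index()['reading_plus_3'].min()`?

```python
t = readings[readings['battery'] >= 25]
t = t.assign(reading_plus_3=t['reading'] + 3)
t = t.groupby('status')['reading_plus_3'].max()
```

282

filter rows where battery >= 25:
  status  battery  reading
2   warn       98      457
3     ok       57      279
5   fail       62      439
7   warn       25      475
add column reading_plus_3 = t['reading'] + 3:
  status  battery  reading  reading_plus_3
2   warn       98      457             460
3     ok       57      279             282
5   fail       62      439             442
7   warn       25      475             478
group by status, max of reading_plus_3:
status
fail    442
ok      282
warn    478
Name: reading_plus_3, dtype: int64
reset_index():
  status  reading_plus_3
0   fail             442
1     ok             282
2   warn             478
Taking the min of column 'reading_plus_3' gives 282.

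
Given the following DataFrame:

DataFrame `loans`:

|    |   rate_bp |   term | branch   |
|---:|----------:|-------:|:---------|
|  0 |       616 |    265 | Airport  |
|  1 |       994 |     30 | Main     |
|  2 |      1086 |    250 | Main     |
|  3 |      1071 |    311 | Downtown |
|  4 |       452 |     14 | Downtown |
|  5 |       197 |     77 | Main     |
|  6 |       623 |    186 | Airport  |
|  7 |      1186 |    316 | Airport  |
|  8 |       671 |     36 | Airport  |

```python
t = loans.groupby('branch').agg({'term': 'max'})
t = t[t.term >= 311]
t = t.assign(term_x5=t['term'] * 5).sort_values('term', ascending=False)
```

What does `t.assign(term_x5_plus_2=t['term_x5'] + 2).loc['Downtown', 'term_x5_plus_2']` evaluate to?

1557

group by branch, max of term:
          term
branch        
Airport    316
Downtown   311
Main       250
filter rows where term >= 311:
          term
branch        
Airport    316
Downtown   311
add column term_x5 = t['term'] * 5:
          term  term_x5
branch                 
Airport    316     1580
Downtown   311     1555
sort by term descending:
          term  term_x5
branch                 
Airport    316     1580
Downtown   311     1555
add column term_x5_plus_2 = t['term_x5'] + 2:
          term  term_x5  term_x5_plus_2
branch                                 
Airport    316     1580            1582
Downtown   311     1555            1557
Finally, value at row 'Downtown', column 'term_x5_plus_2' = 1557.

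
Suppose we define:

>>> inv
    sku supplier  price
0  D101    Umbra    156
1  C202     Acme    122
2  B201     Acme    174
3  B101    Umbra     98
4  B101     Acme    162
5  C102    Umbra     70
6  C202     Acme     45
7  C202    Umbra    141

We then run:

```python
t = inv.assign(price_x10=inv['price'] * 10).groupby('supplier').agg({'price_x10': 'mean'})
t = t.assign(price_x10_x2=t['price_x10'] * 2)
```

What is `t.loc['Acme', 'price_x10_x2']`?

2515.0

add column price_x10 = inv['price'] * 10:
    sku supplier  price  price_x10
0  D101    Umbra    156       1560
1  C202     Acme    122       1220
2  B201     Acme    174       1740
3  B101    Umbra     98        980
4  B101     Acme    162       1620
5  C102    Umbra     70        700
6  C202     Acme     45        450
7  C202    Umbra    141       1410
group by supplier, mean of price_x10:
          price_x10
supplier           
Acme         1257.5
Umbra        1162.5
add column price_x10_x2 = t['price_x10'] * 2:
          price_x10  price_x10_x2
supplier                         
Acme         1257.5        2515.0
Umbra        1162.5        2325.0
Hence 2515.0.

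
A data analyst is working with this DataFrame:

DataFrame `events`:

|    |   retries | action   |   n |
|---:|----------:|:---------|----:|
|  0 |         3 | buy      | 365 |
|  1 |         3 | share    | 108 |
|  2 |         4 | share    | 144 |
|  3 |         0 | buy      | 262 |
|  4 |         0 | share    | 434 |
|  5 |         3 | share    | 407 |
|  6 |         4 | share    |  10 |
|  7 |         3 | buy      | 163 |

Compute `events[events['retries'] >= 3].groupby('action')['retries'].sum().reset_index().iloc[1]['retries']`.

14

filter rows where retries >= 3:
   retries action    n
0        3    buy  365
1        3  share  108
2        4  share  144
5        3  share  407
6        4  share   10
7        3    buy  163
group by action, sum of retries:
action
buy       6
share    14
Name: retries, dtype: int64
reset_index():
  action  retries
0    buy        6
1  share       14
The value at position 1, column 'retries' is 14.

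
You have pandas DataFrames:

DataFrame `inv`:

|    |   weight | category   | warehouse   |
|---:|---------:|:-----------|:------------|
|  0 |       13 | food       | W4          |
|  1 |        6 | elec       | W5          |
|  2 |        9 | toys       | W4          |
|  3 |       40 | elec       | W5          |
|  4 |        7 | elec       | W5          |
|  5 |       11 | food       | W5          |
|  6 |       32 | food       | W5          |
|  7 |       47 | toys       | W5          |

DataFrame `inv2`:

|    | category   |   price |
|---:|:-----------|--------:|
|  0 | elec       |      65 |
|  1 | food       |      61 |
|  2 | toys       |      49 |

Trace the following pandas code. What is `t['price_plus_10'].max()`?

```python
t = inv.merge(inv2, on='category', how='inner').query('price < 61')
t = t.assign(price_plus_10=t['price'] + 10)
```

merge on 'category' (how='inner') → 8 rows:
   weight category warehouse  price
0      13     food        W4     61
1       6     elec        W5     65
2       9     toys        W4     49
3      40     elec        W5     65
4       7     elec        W5     65
5      11     food        W5     61
6      32     food        W5     61
7      47     toys        W5     49
filter rows where price < 61:
   weight category warehouse  price
2       9     toys        W4     49
7      47     toys        W5     49
add column price_plus_10 = t['price'] + 10:
   weight category warehouse  price  price_plus_10
2       9     toys        W4     49             59
7      47     toys        W5     49             59

59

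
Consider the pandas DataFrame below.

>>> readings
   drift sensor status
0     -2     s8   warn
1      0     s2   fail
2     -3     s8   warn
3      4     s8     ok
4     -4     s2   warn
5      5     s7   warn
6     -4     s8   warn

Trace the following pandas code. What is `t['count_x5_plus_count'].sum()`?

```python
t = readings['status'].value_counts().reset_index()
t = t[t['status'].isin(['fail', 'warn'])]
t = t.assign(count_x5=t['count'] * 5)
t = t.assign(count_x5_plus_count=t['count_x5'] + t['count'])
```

value_counts of status:
status
warn    5
fail    1
ok      1
Name: count, dtype: int64
reset_index():
  status  count
0   warn      5
1   fail      1
2     ok      1
filter rows where status in ['fail', 'warn']:
  status  count
0   warn      5
1   fail      1
add column count_x5 = t['count'] * 5:
  status  count  count_x5
0   warn      5        25
1   fail      1         5
add column count_x5_plus_count = t['count_x5'] + t['count']:
  status  count  count_x5  count_x5_plus_count
0   warn      5        25                   30
1   fail      1         5                    6
sum of column 'count_x5_plus_count' → 36

36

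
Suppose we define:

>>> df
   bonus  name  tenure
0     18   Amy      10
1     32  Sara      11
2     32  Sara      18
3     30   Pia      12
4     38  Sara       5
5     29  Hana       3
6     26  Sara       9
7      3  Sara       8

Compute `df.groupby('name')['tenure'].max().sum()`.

group by name, max of tenure:
name
Amy     10
Hana     3
Pia     12
Sara    18
Name: tenure, dtype: int64
Then the sum of the resulting series: 43

43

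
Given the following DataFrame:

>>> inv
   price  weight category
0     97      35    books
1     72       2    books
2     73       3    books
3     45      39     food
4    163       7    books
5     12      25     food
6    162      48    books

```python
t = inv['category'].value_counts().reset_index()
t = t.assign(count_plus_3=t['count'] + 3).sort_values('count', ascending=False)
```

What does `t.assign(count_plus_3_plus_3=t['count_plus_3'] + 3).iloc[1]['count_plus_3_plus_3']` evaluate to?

value_counts of category:
category
books    5
food     2
Name: count, dtype: int64
reset_index():
  category  count
0    books      5
1     food      2
add column count_plus_3 = t['count'] + 3:
  category  count  count_plus_3
0    books      5             8
1     food      2             5
sort by count descending:
  category  count  count_plus_3
0    books      5             8
1     food      2             5
add column count_plus_3_plus_3 = t['count_plus_3'] + 3:
  category  count  count_plus_3  count_plus_3_plus_3
0    books      5             8                   11
1     food      2             5                    8
Reading off the value at position 1, column 'count_plus_3_plus_3', we get 8.

8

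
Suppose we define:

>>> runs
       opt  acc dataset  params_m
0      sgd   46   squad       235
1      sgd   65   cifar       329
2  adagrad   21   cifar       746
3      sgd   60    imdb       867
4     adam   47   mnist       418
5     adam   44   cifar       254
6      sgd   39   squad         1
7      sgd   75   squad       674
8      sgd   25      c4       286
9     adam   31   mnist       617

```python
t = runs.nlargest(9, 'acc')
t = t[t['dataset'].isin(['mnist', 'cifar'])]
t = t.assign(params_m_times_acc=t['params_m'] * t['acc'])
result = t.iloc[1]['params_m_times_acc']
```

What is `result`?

take 9 rows with largest acc:
    opt  acc dataset  params_m
7   sgd   75   squad       674
1   sgd   65   cifar       329
3   sgd   60    imdb       867
4  adam   47   mnist       418
0   sgd   46   squad       235
5  adam   44   cifar       254
6   sgd   39   squad         1
9  adam   31   mnist       617
8   sgd   25      c4       286
filter rows where dataset in ['mnist', 'cifar']:
    opt  acc dataset  params_m
1   sgd   65   cifar       329
4  adam   47   mnist       418
5  adam   44   cifar       254
9  adam   31   mnist       617
add column params_m_times_acc = t['params_m'] * t['acc']:
    opt  acc dataset  params_m  params_m_times_acc
1   sgd   65   cifar       329               21385
4  adam   47   mnist       418               19646
5  adam   44   cifar       254               11176
9  adam   31   mnist       617               19127
So iloc[1]['params_m_times_acc'] = 19646.

19646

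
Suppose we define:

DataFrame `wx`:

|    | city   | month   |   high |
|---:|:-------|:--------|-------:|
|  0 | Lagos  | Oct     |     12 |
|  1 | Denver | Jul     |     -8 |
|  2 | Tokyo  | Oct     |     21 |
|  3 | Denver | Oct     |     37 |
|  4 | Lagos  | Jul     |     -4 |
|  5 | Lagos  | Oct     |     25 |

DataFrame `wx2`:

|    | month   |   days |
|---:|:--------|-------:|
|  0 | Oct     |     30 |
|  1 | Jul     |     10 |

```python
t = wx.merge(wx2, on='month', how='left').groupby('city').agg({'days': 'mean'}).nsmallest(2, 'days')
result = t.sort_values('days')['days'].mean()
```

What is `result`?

21.6666666667

merge on 'month' (how='left') → 6 rows:
     city month  high  days
0   Lagos   Oct    12    30
1  Denver   Jul    -8    10
2   Tokyo   Oct    21    30
3  Denver   Oct    37    30
4   Lagos   Jul    -4    10
5   Lagos   Oct    25    30
group by city, mean of days:
             days
city             
Denver  20.000000
Lagos   23.333333
Tokyo   30.000000
take 2 rows with smallest days:
             days
city             
Denver  20.000000
Lagos   23.333333
sort by days:
             days
city             
Denver  20.000000
Lagos   23.333333
Finally, mean of column 'days' = 21.6666666667.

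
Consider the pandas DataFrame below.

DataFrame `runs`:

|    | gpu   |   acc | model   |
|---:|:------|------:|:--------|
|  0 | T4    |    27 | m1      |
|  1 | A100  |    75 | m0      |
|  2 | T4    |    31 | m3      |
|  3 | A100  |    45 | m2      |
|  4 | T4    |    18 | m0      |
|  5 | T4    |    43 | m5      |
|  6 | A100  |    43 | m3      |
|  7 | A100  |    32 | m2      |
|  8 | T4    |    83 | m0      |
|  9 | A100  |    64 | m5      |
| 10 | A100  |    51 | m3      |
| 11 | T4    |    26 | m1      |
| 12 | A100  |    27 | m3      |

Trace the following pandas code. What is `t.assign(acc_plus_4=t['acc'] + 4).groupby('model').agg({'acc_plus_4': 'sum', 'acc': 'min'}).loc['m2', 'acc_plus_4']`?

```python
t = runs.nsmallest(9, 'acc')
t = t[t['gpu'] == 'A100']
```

take 9 rows with smallest acc:
     gpu  acc model
4     T4   18    m0
11    T4   26    m1
0     T4   27    m1
12  A100   27    m3
2     T4   31    m3
7   A100   32    m2
5     T4   43    m5
6   A100   43    m3
3   A100   45    m2
filter rows where gpu == 'A100':
     gpu  acc model
12  A100   27    m3
7   A100   32    m2
6   A100   43    m3
3   A100   45    m2
add column acc_plus_4 = t['acc'] + 4:
     gpu  acc model  acc_plus_4
12  A100   27    m3          31
7   A100   32    m2          36
6   A100   43    m3          47
3   A100   45    m2          49
group by model: sum(acc_plus_4), min(acc):
       acc_plus_4  acc
model                 
m2             85   32
m3             78   27

85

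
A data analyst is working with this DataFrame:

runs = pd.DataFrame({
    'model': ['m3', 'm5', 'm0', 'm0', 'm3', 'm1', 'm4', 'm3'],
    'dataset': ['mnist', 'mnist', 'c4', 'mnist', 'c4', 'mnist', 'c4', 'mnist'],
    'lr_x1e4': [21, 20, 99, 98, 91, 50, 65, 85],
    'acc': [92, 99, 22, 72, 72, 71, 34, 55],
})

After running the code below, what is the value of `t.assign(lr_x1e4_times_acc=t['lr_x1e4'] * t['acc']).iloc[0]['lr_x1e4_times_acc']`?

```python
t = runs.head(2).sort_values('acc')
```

1932

take first 2 rows:
  model dataset  lr_x1e4  acc
0    m3   mnist       21   92
1    m5   mnist       20   99
sort by acc:
  model dataset  lr_x1e4  acc
0    m3   mnist       21   92
1    m5   mnist       20   99
add column lr_x1e4_times_acc = t['lr_x1e4'] * t['acc']:
  model dataset  lr_x1e4  acc  lr_x1e4_times_acc
0    m3   mnist       21   92               1932
1    m5   mnist       20   99               1980
Taking the value at position 0, column 'lr_x1e4_times_acc' gives 1932.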